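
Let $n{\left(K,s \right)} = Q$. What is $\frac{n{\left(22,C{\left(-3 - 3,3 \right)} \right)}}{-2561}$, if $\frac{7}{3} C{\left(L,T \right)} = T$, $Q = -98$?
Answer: $\frac{98}{2561} \approx 0.038266$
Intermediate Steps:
$C{\left(L,T \right)} = \frac{3 T}{7}$
$n{\left(K,s \right)} = -98$
$\frac{n{\left(22,C{\left(-3 - 3,3 \right)} \right)}}{-2561} = - \frac{98}{-2561} = \left(-98\right) \left(- \frac{1}{2561}\right) = \frac{98}{2561}$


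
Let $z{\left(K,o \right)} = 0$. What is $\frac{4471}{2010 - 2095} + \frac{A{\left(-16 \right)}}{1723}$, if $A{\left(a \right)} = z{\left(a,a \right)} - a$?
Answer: $- \frac{453069}{8615} \approx -52.591$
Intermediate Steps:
$A{\left(a \right)} = - a$ ($A{\left(a \right)} = 0 - a = - a$)
$\frac{4471}{2010 - 2095} + \frac{A{\left(-16 \right)}}{1723} = \frac{4471}{2010 - 2095} + \frac{\left(-1\right) \left(-16\right)}{1723} = \frac{4471}{-85} + 16 \cdot \frac{1}{1723} = 4471 \left(- \frac{1}{85}\right) + \frac{16}{1723} = - \frac{263}{5} + \frac{16}{1723} = - \frac{453069}{8615}$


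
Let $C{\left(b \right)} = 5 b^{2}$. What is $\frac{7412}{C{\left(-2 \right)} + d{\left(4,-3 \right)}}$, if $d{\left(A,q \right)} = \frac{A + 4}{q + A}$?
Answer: $\frac{1853}{7} \approx 264.71$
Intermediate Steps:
$d{\left(A,q \right)} = \frac{4 + A}{A + q}$
$\frac{7412}{C{\left(-2 \right)} + d{\left(4,-3 \right)}} = \frac{7412}{5 \left(-2\right)^{2} + \frac{4 + 4}{4 - 3}} = \frac{7412}{5 \cdot 4 + 1^{-1} \cdot 8} = \frac{7412}{20 + 1 \cdot 8} = \frac{7412}{20 + 8} = \frac{7412}{28} = 7412 \cdot \frac{1}{28} = \frac{1853}{7}$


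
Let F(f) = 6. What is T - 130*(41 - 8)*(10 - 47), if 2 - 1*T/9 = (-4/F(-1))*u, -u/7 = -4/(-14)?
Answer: 158736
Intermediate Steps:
u = -2 (u = -(-28)/(-14) = -(-28)*(-1)/14 = -7*2/7 = -2)
T = 6 (T = 18 - 9*(-4/6)*(-2) = 18 - 9*(-4*⅙)*(-2) = 18 - (-6)*(-2) = 18 - 9*4/3 = 18 - 12 = 6)
T - 130*(41 - 8)*(10 - 47) = 6 - 130*(41 - 8)*(10 - 47) = 6 - 4290*(-37) = 6 - 130*(-1221) = 6 + 158730 = 158736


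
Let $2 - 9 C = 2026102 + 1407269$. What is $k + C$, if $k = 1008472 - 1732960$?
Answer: $- \frac{9953761}{9} \approx -1.106 \cdot 10^{6}$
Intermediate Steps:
$C = - \frac{3433369}{9}$ ($C = \frac{2}{9} - \frac{2026102 + 1407269}{9} = \frac{2}{9} - \frac{1144457}{3} = - \frac{3433369}{9} \approx -3.8149 \cdot 10^{5}$)
$k = -724488$ ($k = 1008472 - 1732960 = -724488$)
$k + C = -724488 - \frac{3433369}{9} = - \frac{9953761}{9}$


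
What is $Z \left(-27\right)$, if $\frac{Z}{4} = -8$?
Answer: $864$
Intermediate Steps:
$Z = -32$ ($Z = 4 \left(-8\right) = -32$)
$Z \left(-27\right) = \left(-32\right) \left(-27\right) = 864$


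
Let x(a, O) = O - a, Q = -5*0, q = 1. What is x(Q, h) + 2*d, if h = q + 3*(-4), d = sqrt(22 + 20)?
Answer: -11 + 2*sqrt(42) ≈ 1.9615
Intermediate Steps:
d = sqrt(42) ≈ 6.4807
h = -11 (h = 1 + 3*(-4) = 1 - 12 = -11)
Q = 0
x(Q, h) + 2*d = (-11 - 1*0) + 2*sqrt(42) = (-11 + 0) + 2*sqrt(42) = -11 + 2*sqrt(42)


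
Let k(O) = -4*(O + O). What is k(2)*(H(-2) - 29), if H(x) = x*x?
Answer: 400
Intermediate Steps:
H(x) = x**2
k(O) = -8*O
k(2)*(H(-2) - 29) = (-8*2)*((-2)**2 - 29) = -16*(4 - 29) = -16*(-25) = 400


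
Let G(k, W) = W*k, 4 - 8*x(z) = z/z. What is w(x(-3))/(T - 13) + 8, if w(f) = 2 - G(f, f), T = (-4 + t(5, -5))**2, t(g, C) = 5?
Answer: 6025/768 ≈ 7.8451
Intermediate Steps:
x(z) = 3/8 (x(z) = 1/2 - z/(8*z) = 1/2 - 1/8*1 = 1/2 - 1/8 = 3/8)
T = 1 (T = (-4 + 5)**2 = 1**2 = 1)
w(f) = 2 - f**2 (w(f) = 2 - f*f = 2 - f**2)
w(x(-3))/(T - 13) + 8 = (2 - (3/8)**2)/(1 - 13) + 8 = (2 - 1*9/64)/(-12) + 8 = -(2 - 9/64)/12 + 8 = -1/12*119/64 + 8 = -119/768 + 8 = 6025/768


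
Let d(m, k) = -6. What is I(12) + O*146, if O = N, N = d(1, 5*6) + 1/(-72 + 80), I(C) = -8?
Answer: -3463/4 ≈ -865.75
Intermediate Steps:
N = -47/8 (N = -6 + 1/(-72 + 80) = -6 + 1/8 = -47/8 ≈ -5.8750)
O = -47/8 ≈ -5.8750
I(12) + O*146 = -8 - 47/8*146 = -8 - 3431/4 = -3463/4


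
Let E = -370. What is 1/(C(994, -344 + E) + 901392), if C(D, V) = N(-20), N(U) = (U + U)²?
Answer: 1/902992 ≈ 1.1074e-6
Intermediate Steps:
N(U) = 4*U² (N(U) = (2*U)² = 4*U²)
C(D, V) = 1600 (C(D, V) = 4*(-20)² = 4*400 = 1600)
1/(C(994, -344 + E) + 901392) = 1/(1600 + 901392) = 1/902992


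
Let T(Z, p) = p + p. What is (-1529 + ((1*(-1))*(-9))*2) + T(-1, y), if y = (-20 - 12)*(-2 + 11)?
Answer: -2087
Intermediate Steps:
y = -288 (y = -32*9 = -288)
T(Z, p) = 2*p
(-1529 + ((1*(-1))*(-9))*2) + T(-1, y) = (-1529 + ((1*(-1))*(-9))*2) + 2*(-288) = (-1529 - 1*(-9)*2) - 576 = (-1529 + 9*2) - 576 = (-1529 + 18) - 576 = -1511 - 576 = -2087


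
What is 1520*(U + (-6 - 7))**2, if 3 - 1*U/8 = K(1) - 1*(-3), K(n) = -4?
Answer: 548720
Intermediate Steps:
U = 32 (U = 24 - 8*(-4 - 1*(-3)) = 24 - 8*(-4 + 3) = 24 - 8*(-1) = 24 + 8 = 32)
1520*(U + (-6 - 7))**2 = 1520*(32 + (-6 - 7))**2 = 1520*(32 - 13)**2 = 1520*19**2 = 1520*361 = 548720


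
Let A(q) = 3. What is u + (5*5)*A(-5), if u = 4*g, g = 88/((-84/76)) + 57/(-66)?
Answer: -57041/231 ≈ -246.93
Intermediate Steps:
g = -37183/462 (g = 88/((-84*1/76)) + 57*(-1/66) = 88/(-21/19) - 19/22 = 88*(-19/21) - 19/22 = -1672/21 - 19/22 = -37183/462 ≈ -80.483)
u = -74366/231 (u = 4*(-37183/462) = -74366/231 ≈ -321.93)
u + (5*5)*A(-5) = -74366/231 + (5*5)*3 = -74366/231 + 25*3 = -74366/231 + 75 = -57041/231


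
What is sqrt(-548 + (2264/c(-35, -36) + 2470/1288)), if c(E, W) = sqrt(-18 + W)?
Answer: sqrt(-509579973 - 117370288*I*sqrt(6))/966 ≈ 6.3606 - 24.219*I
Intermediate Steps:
sqrt(-548 + (2264/c(-35, -36) + 2470/1288)) = sqrt(-548 + (2264/(sqrt(-18 - 36)) + 2470/1288)) = sqrt(-548 + (2264/(sqrt(-54)) + 2470*(1/1288))) = sqrt(-548 + (2264/((3*I*sqrt(6))) + 1235/644)) = sqrt(-548 + (2264*(-I*sqrt(6)/18) + 1235/644)) = sqrt(-548 + (-1132*I*sqrt(6)/9 + 1235/644)) = sqrt(-548 + (1235/644 - 1132*I*sqrt(6)/9)) = sqrt(-351677/644 - 1132*I*sqrt(6)/9)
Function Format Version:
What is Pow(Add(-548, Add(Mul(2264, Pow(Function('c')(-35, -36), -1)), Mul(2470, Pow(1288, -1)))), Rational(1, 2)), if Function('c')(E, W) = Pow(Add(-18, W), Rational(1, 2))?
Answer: Mul(Rational(1, 966), Pow(Add(-509579973, Mul(-117370288, I, Pow(6, Rational(1, 2)))), Rational(1, 2))) ≈ Add(6.3606, Mul(-24.219, I))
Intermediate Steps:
Pow(Add(-548, Add(Mul(2264, Pow(Function('c')(-35, -36), -1)), Mul(2470, Pow(1288, -1)))), Rational(1, 2)) = Pow(Add(-548, Add(Mul(2264, Pow(Pow(Add(-18, -36), Rational(1, 2)), -1)), Mul(2470, Pow(1288, -1)))), Rational(1, 2)) = Pow(Add(-548, Add(Mul(2264, Pow(Pow(-54, Rational(1, 2)), -1)), Mul(2470, Rational(1, 1288)))), Rational(1, 2)) = Pow(Add(-548, Add(Mul(2264, Pow(Mul(3, I, Pow(6, Rational(1, 2))), -1)), Rational(1235, 644))), Rational(1, 2)) = Pow(Add(-548, Add(Mul(2264, Mul(Rational(-1, 18), I, Pow(6, Rational(1, 2)))), Rational(1235, 644))), Rational(1, 2)) = Pow(Add(-548, Add(Mul(Rational(-1132, 9), I, Pow(6, Rational(1, 2))), Rational(1235, 644))), Rational(1, 2)) = Pow(Add(-548, Add(Rational(1235, 644), Mul(Rational(-1132, 9), I, Pow(6, Rational(1, 2))))), Rational(1, 2)) = Pow(Add(Rational(-351677, 644), Mul(Rational(-1132, 9), I, Pow(6, Rational(1, 2)))), Rational(1, 2))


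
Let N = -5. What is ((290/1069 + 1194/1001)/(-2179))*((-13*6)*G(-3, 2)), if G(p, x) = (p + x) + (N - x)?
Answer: -75200448/179360027 ≈ -0.41927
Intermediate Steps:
G(p, x) = -5 + p (G(p, x) = (p + x) + (-5 - x) = -5 + p)
((290/1069 + 1194/1001)/(-2179))*((-13*6)*G(-3, 2)) = ((290/1069 + 1194/1001)/(-2179))*((-13*6)*(-5 - 3)) = ((290*(1/1069) + 1194*(1/1001))*(-1/2179))*(-78*(-8)) = ((290/1069 + 1194/1001)*(-1/2179))*624 = ((1566676/1070069)*(-1/2179))*624 = -1566676/2331680351*624 = -75200448/179360027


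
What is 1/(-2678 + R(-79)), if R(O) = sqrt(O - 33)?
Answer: -1339/3585898 - I*sqrt(7)/1792949 ≈ -0.00037341 - 1.4756e-6*I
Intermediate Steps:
R(O) = sqrt(-33 + O)
1/(-2678 + R(-79)) = 1/(-2678 + sqrt(-33 - 79)) = 1/(-2678 + sqrt(-112)) = 1/(-2678 + 4*I*sqrt(7))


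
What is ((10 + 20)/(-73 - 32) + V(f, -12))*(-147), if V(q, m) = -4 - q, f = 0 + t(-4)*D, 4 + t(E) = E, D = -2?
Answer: 2982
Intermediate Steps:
t(E) = -4 + E
f = 16 (f = 0 + (-4 - 4)*(-2) = 0 - 8*(-2) = 0 + 16 = 16)
((10 + 20)/(-73 - 32) + V(f, -12))*(-147) = ((10 + 20)/(-73 - 32) + (-4 - 1*16))*(-147) = (30/(-105) + (-4 - 16))*(-147) = (30*(-1/105) - 20)*(-147) = (-2/7 - 20)*(-147) = -142/7*(-147) = 2982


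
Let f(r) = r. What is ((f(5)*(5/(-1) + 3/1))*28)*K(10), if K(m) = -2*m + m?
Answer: 2800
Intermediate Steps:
K(m) = -m
((f(5)*(5/(-1) + 3/1))*28)*K(10) = ((5*(5/(-1) + 3/1))*28)*(-1*10) = ((5*(5*(-1) + 3*1))*28)*(-10) = ((5*(-5 + 3))*28)*(-10) = ((5*(-2))*28)*(-10) = -10*28*(-10) = -280*(-10) = 2800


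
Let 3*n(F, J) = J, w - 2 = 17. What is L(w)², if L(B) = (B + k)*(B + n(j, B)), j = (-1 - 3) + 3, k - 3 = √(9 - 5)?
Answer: 369664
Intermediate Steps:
k = 5 (k = 3 + √(9 - 5) = 3 + √4 = 3 + 2 = 5)
j = -1 (j = -4 + 3 = -1)
w = 19 (w = 2 + 17 = 19)
n(F, J) = J/3
L(B) = 4*B*(5 + B)/3 (L(B) = (B + 5)*(B + B/3) = (5 + B)*(4*B/3) = 4*B*(5 + B)/3)
L(w)² = ((4/3)*19*(5 + 19))² = ((4/3)*19*24)² = 608² = 369664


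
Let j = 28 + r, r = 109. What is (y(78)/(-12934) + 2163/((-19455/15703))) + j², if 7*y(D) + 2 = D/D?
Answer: 9994951751361/587138930 ≈ 17023.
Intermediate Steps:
y(D) = -⅐ (y(D) = -2/7 + (D/D)/7 = -2/7 + (⅐)*1 = -2/7 + ⅐ = -⅐)
j = 137 (j = 28 + 109 = 137)
(y(78)/(-12934) + 2163/((-19455/15703))) + j² = (-⅐/(-12934) + 2163/((-19455/15703))) + 137² = (-⅐*(-1/12934) + 2163/((-19455*1/15703))) + 18769 = (1/90538 + 2163/(-19455/15703)) + 18769 = (1/90538 + 2163*(-15703/19455)) + 18769 = (1/90538 - 11321863/6485) + 18769 = -1025058825809/587138930 + 18769 = 9994951751361/587138930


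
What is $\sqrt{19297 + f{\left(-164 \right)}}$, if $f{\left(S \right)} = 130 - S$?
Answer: $\sqrt{19591} \approx 139.97$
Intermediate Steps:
$\sqrt{19297 + f{\left(-164 \right)}} = \sqrt{19297 + \left(130 - -164\right)} = \sqrt{19297 + \left(130 + 164\right)} = \sqrt{19297 + 294} = \sqrt{19591}$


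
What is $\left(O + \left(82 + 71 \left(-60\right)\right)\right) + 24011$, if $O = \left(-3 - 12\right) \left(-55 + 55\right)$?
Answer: $19833$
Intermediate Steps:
$O = 0$ ($O = \left(-3 - 12\right) 0 = \left(-15\right) 0 = 0$)
$\left(O + \left(82 + 71 \left(-60\right)\right)\right) + 24011 = \left(0 + \left(82 + 71 \left(-60\right)\right)\right) + 24011 = \left(0 + \left(82 - 4260\right)\right) + 24011 = \left(0 - 4178\right) + 24011 = -4178 + 24011 = 19833$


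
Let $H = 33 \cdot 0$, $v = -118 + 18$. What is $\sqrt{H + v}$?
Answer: $10 i \approx 10.0 i$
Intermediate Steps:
$v = -100$
$H = 0$
$\sqrt{H + v} = \sqrt{0 - 100} = \sqrt{-100} = 10 i$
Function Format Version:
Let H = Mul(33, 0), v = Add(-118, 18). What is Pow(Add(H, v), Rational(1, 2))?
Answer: Mul(10, I) ≈ Mul(10.000, I)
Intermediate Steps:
v = -100
H = 0
Pow(Add(H, v), Rational(1, 2)) = Pow(Add(0, -100), Rational(1, 2)) = Pow(-100, Rational(1, 2)) = Mul(10, I)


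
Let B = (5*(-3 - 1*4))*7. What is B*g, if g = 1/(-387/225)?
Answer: 6125/43 ≈ 142.44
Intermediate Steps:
B = -245 (B = (5*(-3 - 4))*7 = (5*(-7))*7 = -35*7 = -245)
g = -25/43 (g = 1/(-387*1/225) = 1/(-43/25) = -25/43 ≈ -0.58140)
B*g = -245*(-25/43) = 6125/43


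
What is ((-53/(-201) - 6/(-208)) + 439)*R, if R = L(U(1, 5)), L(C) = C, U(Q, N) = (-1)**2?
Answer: 9182971/20904 ≈ 439.29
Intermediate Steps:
U(Q, N) = 1
R = 1
((-53/(-201) - 6/(-208)) + 439)*R = ((-53/(-201) - 6/(-208)) + 439)*1 = ((-53*(-1/201) - 6*(-1/208)) + 439)*1 = ((53/201 + 3/104) + 439)*1 = (6115/20904 + 439)*1 = (9182971/20904)*1 = 9182971/20904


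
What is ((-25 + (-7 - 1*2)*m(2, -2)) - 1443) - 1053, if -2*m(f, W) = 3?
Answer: -5015/2 ≈ -2507.5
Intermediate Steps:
m(f, W) = -3/2 (m(f, W) = -1/2*3 = -3/2)
((-25 + (-7 - 1*2)*m(2, -2)) - 1443) - 1053 = ((-25 + (-7 - 1*2)*(-3/2)) - 1443) - 1053 = ((-25 + (-7 - 2)*(-3/2)) - 1443) - 1053 = ((-25 - 9*(-3/2)) - 1443) - 1053 = ((-25 + 27/2) - 1443) - 1053 = (-23/2 - 1443) - 1053 = -2909/2 - 1053 = -5015/2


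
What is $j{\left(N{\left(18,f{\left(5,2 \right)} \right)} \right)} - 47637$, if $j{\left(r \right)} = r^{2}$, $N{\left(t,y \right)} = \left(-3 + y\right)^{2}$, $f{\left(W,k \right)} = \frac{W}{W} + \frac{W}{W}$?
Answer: $-47636$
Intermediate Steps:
$f{\left(W,k \right)} = 2$ ($f{\left(W,k \right)} = 1 + 1 = 2$)
$j{\left(N{\left(18,f{\left(5,2 \right)} \right)} \right)} - 47637 = \left(\left(-3 + 2\right)^{2}\right)^{2} - 47637 = \left(\left(-1\right)^{2}\right)^{2} - 47637 = 1^{2} - 47637 = 1 - 47637 = -47636$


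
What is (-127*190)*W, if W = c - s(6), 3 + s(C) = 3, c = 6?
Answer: -144780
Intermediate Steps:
s(C) = 0 (s(C) = -3 + 3 = 0)
W = 6 (W = 6 - 1*0 = 6 + 0 = 6)
(-127*190)*W = -127*190*6 = -24130*6 = -144780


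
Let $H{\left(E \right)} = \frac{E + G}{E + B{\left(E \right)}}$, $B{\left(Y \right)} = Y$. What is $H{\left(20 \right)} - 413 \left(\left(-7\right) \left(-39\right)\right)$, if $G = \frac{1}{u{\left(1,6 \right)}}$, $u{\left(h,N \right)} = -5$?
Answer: $- \frac{22549701}{200} \approx -1.1275 \cdot 10^{5}$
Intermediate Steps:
$G = - \frac{1}{5}$ ($G = \frac{1}{-5} = - \frac{1}{5} \approx -0.2$)
$H{\left(E \right)} = \frac{- \frac{1}{5} + E}{2 E}$ ($H{\left(E \right)} = \frac{E - \frac{1}{5}}{E + E} = \frac{- \frac{1}{5} + E}{2 E}$)
$H{\left(20 \right)} - 413 \left(\left(-7\right) \left(-39\right)\right) = \frac{-1 + 5 \cdot 20}{10 \cdot 20} - 413 \left(\left(-7\right) \left(-39\right)\right) = \frac{1}{10} \cdot \frac{1}{20} \left(-1 + 100\right) - 112749 = \frac{1}{10} \cdot \frac{1}{20} \cdot 99 - 112749 = \frac{99}{200} - 112749 = - \frac{22549701}{200}$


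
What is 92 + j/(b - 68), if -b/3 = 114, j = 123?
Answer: 917/10 ≈ 91.700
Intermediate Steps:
b = -342 (b = -3*114 = -342)
92 + j/(b - 68) = 92 + 123/(-342 - 68) = 92 + 123/(-410) = 92 - 1/410*123 = 92 - 3/10 = 917/10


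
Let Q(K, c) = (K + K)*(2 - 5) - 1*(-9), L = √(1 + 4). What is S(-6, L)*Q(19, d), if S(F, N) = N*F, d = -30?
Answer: 630*√5 ≈ 1408.7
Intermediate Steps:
L = √5 ≈ 2.2361
S(F, N) = F*N
Q(K, c) = 9 - 6*K (Q(K, c) = (2*K)*(-3) + 9 = -6*K + 9 = 9 - 6*K)
S(-6, L)*Q(19, d) = (-6*√5)*(9 - 6*19) = (-6*√5)*(9 - 114) = -6*√5*(-105) = 630*√5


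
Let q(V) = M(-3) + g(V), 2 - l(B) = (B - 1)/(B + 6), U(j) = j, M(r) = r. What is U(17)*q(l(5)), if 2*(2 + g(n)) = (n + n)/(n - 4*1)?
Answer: -1258/13 ≈ -96.769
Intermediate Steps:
l(B) = 2 - (-1 + B)/(6 + B) (l(B) = 2 - (B - 1)/(B + 6) = 2 - (-1 + B)/(6 + B))
g(n) = -2 + n/(-4 + n) (g(n) = -2 + ((n + n)/(n - 4*1))/2 = -2 + ((2*n)/(n - 4))/2 = -2 + ((2*n)/(-4 + n))/2 = -2 + (2*n/(-4 + n))/2 = -2 + n/(-4 + n))
q(V) = -3 + (8 - V)/(-4 + V)
U(17)*q(l(5)) = 17*(4*(5 - (13 + 5)/(6 + 5))/(-4 + (13 + 5)/(6 + 5))) = 17*(4*(5 - 18/11)/(-4 + 18/11)) = 17*(4*(5 - 18/11)/(-4 + (1/11)*18)) = 17*(4*(5 - 1*18/11)/(-4 + 18/11)) = 17*(4*(5 - 18/11)/(-26/11)) = 17*(4*(-11/26)*(37/11)) = 17*(-74/13) = -1258/13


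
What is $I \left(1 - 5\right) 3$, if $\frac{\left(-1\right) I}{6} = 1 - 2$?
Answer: $-72$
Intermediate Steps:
$I = 6$ ($I = - 6 \left(1 - 2\right) = \left(-6\right) \left(-1\right) = 6$)
$I \left(1 - 5\right) 3 = 6 \left(1 - 5\right) 3 = 6 \left(-4\right) 3 = \left(-24\right) 3 = -72$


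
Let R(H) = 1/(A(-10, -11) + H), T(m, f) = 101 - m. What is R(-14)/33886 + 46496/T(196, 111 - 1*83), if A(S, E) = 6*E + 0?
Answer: -5041803063/10301344 ≈ -489.43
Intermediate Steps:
A(S, E) = 6*E
R(H) = 1/(-66 + H) (R(H) = 1/(6*(-11) + H) = 1/(-66 + H))
R(-14)/33886 + 46496/T(196, 111 - 1*83) = 1/(-66 - 14*33886) + 46496/(101 - 1*196) = (1/33886)/(-80) + 46496/(101 - 196) = -1/80*1/33886 + 46496/(-95) = -1/2710880 + 46496*(-1/95) = -1/2710880 - 46496/95 = -5041803063/10301344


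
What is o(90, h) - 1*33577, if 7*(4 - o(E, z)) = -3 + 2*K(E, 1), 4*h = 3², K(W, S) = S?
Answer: -235010/7 ≈ -33573.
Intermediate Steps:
h = 9/4 (h = (¼)*3² = (¼)*9 = 9/4 ≈ 2.2500)
o(E, z) = 29/7 (o(E, z) = 4 - (-3 + 2*1)/7 = 4 - (-3 + 2)/7 = 4 - ⅐*(-1) = 4 + ⅐ = 29/7)
o(90, h) - 1*33577 = 29/7 - 1*33577 = 29/7 - 33577 = -235010/7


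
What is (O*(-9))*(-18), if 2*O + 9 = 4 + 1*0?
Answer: -405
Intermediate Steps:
O = -5/2 (O = -9/2 + (4 + 1*0)/2 = -9/2 + (4 + 0)/2 = -9/2 + (½)*4 = -9/2 + 2 = -5/2 ≈ -2.5000)
(O*(-9))*(-18) = -5/2*(-9)*(-18) = (45/2)*(-18) = -405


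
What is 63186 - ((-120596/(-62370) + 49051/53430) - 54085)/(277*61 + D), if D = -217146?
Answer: 40156974239055161/635538661758 ≈ 63186.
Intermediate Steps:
63186 - ((-120596/(-62370) + 49051/53430) - 54085)/(277*61 + D) = 63186 - ((-120596/(-62370) + 49051/53430) - 54085)/(277*61 - 217146) = 63186 - ((-120596*(-1/62370) + 49051*(1/53430)) - 54085)/(16897 - 217146) = 63186 - ((8614/4455 + 49051/53430) - 54085)/(-200249) = 63186 - (9050243/3173742 - 54085)*(-1)/200249 = 63186 - (-171642785827)*(-1)/(3173742*200249) = 63186 - 1*171642785827/635538661758 = 63186 - 171642785827/635538661758 = 40156974239055161/635538661758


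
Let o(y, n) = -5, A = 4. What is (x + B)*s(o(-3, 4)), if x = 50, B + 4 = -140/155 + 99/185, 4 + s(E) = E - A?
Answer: -3402087/5735 ≈ -593.21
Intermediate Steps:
s(E) = -8 + E (s(E) = -4 + (E - 1*4) = -4 + (E - 4) = -4 + (-4 + E) = -8 + E)
B = -25051/5735 (B = -4 + (-140/155 + 99/185) = -4 + (-140*1/155 + 99*(1/185)) = -4 + (-28/31 + 99/185) = -4 - 2111/5735 = -25051/5735 ≈ -4.3681)
(x + B)*s(o(-3, 4)) = (50 - 25051/5735)*(-8 - 5) = (261699/5735)*(-13) = -3402087/5735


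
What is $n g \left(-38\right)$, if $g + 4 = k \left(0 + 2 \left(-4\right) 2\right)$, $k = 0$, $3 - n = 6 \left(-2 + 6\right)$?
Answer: $-3192$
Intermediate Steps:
$n = -21$ ($n = 3 - 6 \left(-2 + 6\right) = 3 - 6 \cdot 4 = 3 - 24 = -21$)
$g = -4$ ($g = -4 + 0 \left(0 + 2 \left(-4\right) 2\right) = -4 + 0 \left(0 - 16\right) = -4 + 0 \left(-16\right) = -4 + 0 = -4$)
$n g \left(-38\right) = \left(-21\right) \left(-4\right) \left(-38\right) = 84 \left(-38\right) = -3192$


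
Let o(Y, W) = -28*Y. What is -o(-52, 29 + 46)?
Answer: -1456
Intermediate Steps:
-o(-52, 29 + 46) = -(-28)*(-52) = -1*1456 = -1456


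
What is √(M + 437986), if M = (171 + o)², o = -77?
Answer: √446822 ≈ 668.45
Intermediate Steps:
M = 8836 (M = (171 - 77)² = 94² = 8836)
√(M + 437986) = √(8836 + 437986) = √446822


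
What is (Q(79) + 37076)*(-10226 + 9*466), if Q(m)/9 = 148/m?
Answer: -17675786752/79 ≈ -2.2374e+8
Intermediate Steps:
Q(m) = 1332/m (Q(m) = 9*(148/m) = 1332/m)
(Q(79) + 37076)*(-10226 + 9*466) = (1332/79 + 37076)*(-10226 + 9*466) = (1332*(1/79) + 37076)*(-10226 + 4194) = (1332/79 + 37076)*(-6032) = (2930336/79)*(-6032) = -17675786752/79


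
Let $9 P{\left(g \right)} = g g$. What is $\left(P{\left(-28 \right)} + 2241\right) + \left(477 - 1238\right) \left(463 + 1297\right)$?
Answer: $- \frac{12033287}{9} \approx -1.337 \cdot 10^{6}$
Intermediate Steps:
$P{\left(g \right)} = \frac{g^{2}}{9}$ ($P{\left(g \right)} = \frac{g g}{9} = \frac{g^{2}}{9}$)
$\left(P{\left(-28 \right)} + 2241\right) + \left(477 - 1238\right) \left(463 + 1297\right) = \left(\frac{\left(-28\right)^{2}}{9} + 2241\right) + \left(477 - 1238\right) \left(463 + 1297\right) = \left(\frac{1}{9} \cdot 784 + 2241\right) - 1339360 = \left(\frac{784}{9} + 2241\right) - 1339360 = \frac{20953}{9} - 1339360 = - \frac{12033287}{9}$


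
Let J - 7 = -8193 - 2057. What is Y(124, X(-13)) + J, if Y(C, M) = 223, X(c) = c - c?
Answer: -10020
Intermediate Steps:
X(c) = 0
J = -10243 (J = 7 + (-8193 - 2057) = 7 - 10250 = -10243)
Y(124, X(-13)) + J = 223 - 10243 = -10020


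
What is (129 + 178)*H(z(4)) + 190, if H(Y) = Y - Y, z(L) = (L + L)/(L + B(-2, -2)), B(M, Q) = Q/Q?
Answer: 190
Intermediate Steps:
B(M, Q) = 1
z(L) = 2*L/(1 + L) (z(L) = (L + L)/(L + 1) = (2*L)/(1 + L) = 2*L/(1 + L))
H(Y) = 0
(129 + 178)*H(z(4)) + 190 = (129 + 178)*0 + 190 = 307*0 + 190 = 0 + 190 = 190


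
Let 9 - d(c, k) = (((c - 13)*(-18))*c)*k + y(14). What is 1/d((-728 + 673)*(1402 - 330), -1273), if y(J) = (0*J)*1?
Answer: -1/79673079705111 ≈ -1.2551e-14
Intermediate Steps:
y(J) = 0 (y(J) = 0*1 = 0)
d(c, k) = 9 - c*k*(234 - 18*c) (d(c, k) = 9 - ((((c - 13)*(-18))*c)*k + 0) = 9 - ((((-13 + c)*(-18))*c)*k + 0) = 9 - (((234 - 18*c)*c)*k + 0) = 9 - ((c*(234 - 18*c))*k + 0) = 9 - (c*k*(234 - 18*c) + 0) = 9 - c*k*(234 - 18*c))
1/d((-728 + 673)*(1402 - 330), -1273) = 1/(9 - 234*(-728 + 673)*(1402 - 330)*(-1273) + 18*(-1273)*((-728 + 673)*(1402 - 330))²) = 1/(9 - 234*(-55*1072)*(-1273) + 18*(-1273)*(-55*1072)²) = 1/(9 - 234*(-58960)*(-1273) + 18*(-1273)*(-58960)²) = 1/(9 - 17563122720 + 18*(-1273)*3476281600) = 1/(9 - 17563122720 - 79655516582400) = 1/(-79673079705111) = -1/79673079705111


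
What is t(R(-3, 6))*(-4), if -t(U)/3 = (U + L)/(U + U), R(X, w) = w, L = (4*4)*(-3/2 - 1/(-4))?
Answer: -14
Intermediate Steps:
L = -20 (L = 16*(-3*½ - 1*(-¼)) = 16*(-3/2 + ¼) = 16*(-5/4) = -20)
t(U) = -3*(-20 + U)/(2*U) (t(U) = -3*(U - 20)/(U + U) = -3*(-20 + U)/(2*U))
t(R(-3, 6))*(-4) = (-3/2 + 30/6)*(-4) = (-3/2 + 30*(⅙))*(-4) = (-3/2 + 5)*(-4) = (7/2)*(-4) = -14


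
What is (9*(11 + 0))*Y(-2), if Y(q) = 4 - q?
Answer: 594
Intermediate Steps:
(9*(11 + 0))*Y(-2) = (9*(11 + 0))*(4 - 1*(-2)) = (9*11)*(4 + 2) = 99*6 = 594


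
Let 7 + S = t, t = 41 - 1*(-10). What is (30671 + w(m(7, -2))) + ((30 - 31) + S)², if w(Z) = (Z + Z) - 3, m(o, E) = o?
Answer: 32531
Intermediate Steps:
t = 51 (t = 41 + 10 = 51)
S = 44 (S = -7 + 51 = 44)
w(Z) = -3 + 2*Z (w(Z) = 2*Z - 3 = -3 + 2*Z)
(30671 + w(m(7, -2))) + ((30 - 31) + S)² = (30671 + (-3 + 2*7)) + ((30 - 31) + 44)² = (30671 + (-3 + 14)) + (-1 + 44)² = (30671 + 11) + 43² = 30682 + 1849 = 32531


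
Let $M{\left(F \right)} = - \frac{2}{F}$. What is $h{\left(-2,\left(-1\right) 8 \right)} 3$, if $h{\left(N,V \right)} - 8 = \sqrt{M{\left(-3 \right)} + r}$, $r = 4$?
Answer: $24 + \sqrt{42} \approx 30.481$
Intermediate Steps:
$h{\left(N,V \right)} = 8 + \frac{\sqrt{42}}{3}$ ($h{\left(N,V \right)} = 8 + \sqrt{- \frac{2}{-3} + 4} = 8 + \sqrt{\left(-2\right) \left(- \frac{1}{3}\right) + 4} = 8 + \sqrt{\frac{2}{3} + 4} = 8 + \sqrt{\frac{14}{3}} = 8 + \frac{\sqrt{42}}{3}$)
$h{\left(-2,\left(-1\right) 8 \right)} 3 = \left(8 + \frac{\sqrt{42}}{3}\right) 3 = 24 + \sqrt{42}$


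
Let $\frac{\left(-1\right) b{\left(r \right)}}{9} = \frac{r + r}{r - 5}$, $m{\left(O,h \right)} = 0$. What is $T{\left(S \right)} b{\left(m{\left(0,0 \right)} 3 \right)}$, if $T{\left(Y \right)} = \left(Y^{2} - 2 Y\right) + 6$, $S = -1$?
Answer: $0$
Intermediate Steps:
$b{\left(r \right)} = - \frac{18 r}{-5 + r}$ ($b{\left(r \right)} = - 9 \frac{r + r}{r - 5} = - 9 \frac{2 r}{-5 + r} = - \frac{18 r}{-5 + r}$)
$T{\left(Y \right)} = 6 + Y^{2} - 2 Y$
$T{\left(S \right)} b{\left(m{\left(0,0 \right)} 3 \right)} = \left(6 + \left(-1\right)^{2} - -2\right) \left(- \frac{18 \cdot 0 \cdot 3}{-5 + 0 \cdot 3}\right) = \left(6 + 1 + 2\right) \left(\left(-18\right) 0 \frac{1}{-5 + 0}\right) = 9 \left(\left(-18\right) 0 \frac{1}{-5}\right) = 9 \left(\left(-18\right) 0 \left(- \frac{1}{5}\right)\right) = 9 \cdot 0 = 0$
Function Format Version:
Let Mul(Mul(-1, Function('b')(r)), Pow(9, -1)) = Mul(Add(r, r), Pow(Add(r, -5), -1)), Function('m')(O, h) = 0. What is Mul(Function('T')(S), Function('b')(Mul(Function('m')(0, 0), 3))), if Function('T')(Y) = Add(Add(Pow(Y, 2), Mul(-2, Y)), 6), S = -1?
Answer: 0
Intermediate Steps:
Function('b')(r) = Mul(-18, r, Pow(Add(-5, r), -1)) (Function('b')(r) = Mul(-9, Mul(Add(r, r), Pow(Add(r, -5), -1))) = Mul(-9, Mul(Mul(2, r), Pow(Add(-5, r), -1))) = Mul(-9, Mul(2, r, Pow(Add(-5, r), -1))) = Mul(-18, r, Pow(Add(-5, r), -1)))
Function('T')(Y) = Add(6, Pow(Y, 2), Mul(-2, Y))
Mul(Function('T')(S), Function('b')(Mul(Function('m')(0, 0), 3))) = Mul(Add(6, Pow(-1, 2), Mul(-2, -1)), Mul(-18, Mul(0, 3), Pow(Add(-5, Mul(0, 3)), -1))) = Mul(Add(6, 1, 2), Mul(-18, 0, Pow(Add(-5, 0), -1))) = Mul(9, Mul(-18, 0, Pow(-5, -1))) = Mul(9, Mul(-18, 0, Rational(-1, 5))) = Mul(9, 0) = 0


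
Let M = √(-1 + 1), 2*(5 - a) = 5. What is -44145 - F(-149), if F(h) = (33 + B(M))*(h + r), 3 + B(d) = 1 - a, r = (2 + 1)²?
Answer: -40155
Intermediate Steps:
a = 5/2 (a = 5 - ½*5 = 5 - 5/2 = 5/2 ≈ 2.5000)
M = 0 (M = √0 = 0)
r = 9 (r = 3² = 9)
B(d) = -9/2 (B(d) = -3 + (1 - 1*5/2) = -3 + (1 - 5/2) = -3 - 3/2 = -9/2)
F(h) = 513/2 + 57*h/2 (F(h) = (33 - 9/2)*(h + 9) = 57*(9 + h)/2 = 513/2 + 57*h/2)
-44145 - F(-149) = -44145 - (513/2 + (57/2)*(-149)) = -44145 - (513/2 - 8493/2) = -44145 - 1*(-3990) = -44145 + 3990 = -40155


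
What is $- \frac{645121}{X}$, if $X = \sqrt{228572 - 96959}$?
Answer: $- \frac{645121 \sqrt{131613}}{131613} \approx -1778.2$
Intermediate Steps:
$X = \sqrt{131613} \approx 362.79$
$- \frac{645121}{X} = - \frac{645121}{\sqrt{131613}} = - 645121 \frac{\sqrt{131613}}{131613} = - \frac{645121 \sqrt{131613}}{131613}$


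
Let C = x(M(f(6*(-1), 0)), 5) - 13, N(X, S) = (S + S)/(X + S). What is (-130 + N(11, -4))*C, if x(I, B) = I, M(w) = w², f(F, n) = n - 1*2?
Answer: 8262/7 ≈ 1180.3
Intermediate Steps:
f(F, n) = -2 + n (f(F, n) = n - 2 = -2 + n)
N(X, S) = 2*S/(S + X) (N(X, S) = (2*S)/(S + X) = 2*S/(S + X))
C = -9 (C = (-2 + 0)² - 13 = (-2)² - 13 = 4 - 13 = -9)
(-130 + N(11, -4))*C = (-130 + 2*(-4)/(-4 + 11))*(-9) = (-130 + 2*(-4)/7)*(-9) = (-130 + 2*(-4)*(⅐))*(-9) = (-130 - 8/7)*(-9) = -918/7*(-9) = 8262/7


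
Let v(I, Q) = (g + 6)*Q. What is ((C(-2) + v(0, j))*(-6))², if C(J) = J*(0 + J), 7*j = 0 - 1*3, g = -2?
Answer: 9216/49 ≈ 188.08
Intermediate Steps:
j = -3/7 (j = (0 - 1*3)/7 = (0 - 3)/7 = (⅐)*(-3) = -3/7 ≈ -0.42857)
v(I, Q) = 4*Q (v(I, Q) = (-2 + 6)*Q = 4*Q)
C(J) = J² (C(J) = J*J = J²)
((C(-2) + v(0, j))*(-6))² = (((-2)² + 4*(-3/7))*(-6))² = ((4 - 12/7)*(-6))² = ((16/7)*(-6))² = (-96/7)² = 9216/49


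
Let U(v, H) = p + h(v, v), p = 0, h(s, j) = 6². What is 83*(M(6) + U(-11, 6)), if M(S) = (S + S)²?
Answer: 14940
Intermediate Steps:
h(s, j) = 36
M(S) = 4*S² (M(S) = (2*S)² = 4*S²)
U(v, H) = 36 (U(v, H) = 0 + 36 = 36)
83*(M(6) + U(-11, 6)) = 83*(4*6² + 36) = 83*(4*36 + 36) = 83*(144 + 36) = 83*180 = 14940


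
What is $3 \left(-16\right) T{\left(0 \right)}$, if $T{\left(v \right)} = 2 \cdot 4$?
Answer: $-384$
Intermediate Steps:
$T{\left(v \right)} = 8$
$3 \left(-16\right) T{\left(0 \right)} = 3 \left(-16\right) 8 = \left(-48\right) 8 = -384$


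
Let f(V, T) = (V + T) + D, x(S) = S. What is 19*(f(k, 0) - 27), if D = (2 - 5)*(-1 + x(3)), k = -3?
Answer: -684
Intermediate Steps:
D = -6 (D = (2 - 5)*(-1 + 3) = -3*2 = -6)
f(V, T) = -6 + T + V (f(V, T) = (V + T) - 6 = (T + V) - 6 = -6 + T + V)
19*(f(k, 0) - 27) = 19*((-6 + 0 - 3) - 27) = 19*(-9 - 27) = 19*(-36) = -684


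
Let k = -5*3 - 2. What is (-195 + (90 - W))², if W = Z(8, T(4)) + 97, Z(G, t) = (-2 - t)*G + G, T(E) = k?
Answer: 108900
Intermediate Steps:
k = -17 (k = -15 - 2 = -17)
T(E) = -17
Z(G, t) = G + G*(-2 - t) (Z(G, t) = G*(-2 - t) + G = G + G*(-2 - t))
W = 225 (W = -1*8*(1 - 17) + 97 = -1*8*(-16) + 97 = 128 + 97 = 225)
(-195 + (90 - W))² = (-195 + (90 - 1*225))² = (-195 + (90 - 225))² = (-195 - 135)² = (-330)² = 108900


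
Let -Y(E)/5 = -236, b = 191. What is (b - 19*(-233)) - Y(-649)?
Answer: 3438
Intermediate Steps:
Y(E) = 1180 (Y(E) = -5*(-236) = 1180)
(b - 19*(-233)) - Y(-649) = (191 - 19*(-233)) - 1*1180 = (191 + 4427) - 1180 = 4618 - 1180 = 3438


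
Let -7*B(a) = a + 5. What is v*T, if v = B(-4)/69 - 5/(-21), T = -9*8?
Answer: -2736/161 ≈ -16.994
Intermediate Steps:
T = -72
B(a) = -5/7 - a/7 (B(a) = -(a + 5)/7 = -(5 + a)/7 = -5/7 - a/7)
v = 38/161 (v = (-5/7 - ⅐*(-4))/69 - 5/(-21) = (-5/7 + 4/7)*(1/69) - 5*(-1/21) = -⅐*1/69 + 5/21 = -1/483 + 5/21 = 38/161 ≈ 0.23602)
v*T = (38/161)*(-72) = -2736/161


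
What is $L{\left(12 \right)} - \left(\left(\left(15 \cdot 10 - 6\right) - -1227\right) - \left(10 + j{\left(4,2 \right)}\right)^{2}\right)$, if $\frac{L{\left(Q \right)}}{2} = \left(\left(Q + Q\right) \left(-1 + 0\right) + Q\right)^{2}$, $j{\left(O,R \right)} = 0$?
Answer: $-983$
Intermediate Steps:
$L{\left(Q \right)} = 2 Q^{2}$ ($L{\left(Q \right)} = 2 \left(\left(Q + Q\right) \left(-1 + 0\right) + Q\right)^{2} = 2 \left(2 Q \left(-1\right) + Q\right)^{2} = 2 \left(- 2 Q + Q\right)^{2} = 2 \left(- Q\right)^{2} = 2 Q^{2}$)
$L{\left(12 \right)} - \left(\left(\left(15 \cdot 10 - 6\right) - -1227\right) - \left(10 + j{\left(4,2 \right)}\right)^{2}\right) = 2 \cdot 12^{2} - \left(\left(\left(15 \cdot 10 - 6\right) - -1227\right) - \left(10 + 0\right)^{2}\right) = 2 \cdot 144 - \left(\left(\left(150 - 6\right) + 1227\right) - 10^{2}\right) = 288 - \left(\left(144 + 1227\right) - 100\right) = 288 - \left(1371 - 100\right) = 288 - 1271 = -983$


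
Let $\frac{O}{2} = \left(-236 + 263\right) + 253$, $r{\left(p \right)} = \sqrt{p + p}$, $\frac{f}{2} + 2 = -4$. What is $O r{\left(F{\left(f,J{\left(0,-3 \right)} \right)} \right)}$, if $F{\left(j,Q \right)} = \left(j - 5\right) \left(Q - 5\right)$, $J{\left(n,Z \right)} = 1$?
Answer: $1120 \sqrt{34} \approx 6530.7$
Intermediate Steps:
$f = -12$ ($f = -4 + 2 \left(-4\right) = -4 - 8 = -12$)
$F{\left(j,Q \right)} = \left(-5 + Q\right) \left(-5 + j\right)$ ($F{\left(j,Q \right)} = \left(-5 + j\right) \left(-5 + Q\right) = \left(-5 + Q\right) \left(-5 + j\right)$)
$r{\left(p \right)} = \sqrt{2} \sqrt{p}$ ($r{\left(p \right)} = \sqrt{2 p} = \sqrt{2} \sqrt{p}$)
$O = 560$ ($O = 2 \left(\left(-236 + 263\right) + 253\right) = 2 \left(27 + 253\right) = 2 \cdot 280 = 560$)
$O r{\left(F{\left(f,J{\left(0,-3 \right)} \right)} \right)} = 560 \sqrt{2} \sqrt{25 - 5 - -60 + 1 \left(-12\right)} = 560 \sqrt{2} \sqrt{25 - 5 + 60 - 12} = 560 \sqrt{2} \sqrt{68} = 560 \sqrt{2} \cdot 2 \sqrt{17} = 560 \cdot 2 \sqrt{34} = 1120 \sqrt{34}$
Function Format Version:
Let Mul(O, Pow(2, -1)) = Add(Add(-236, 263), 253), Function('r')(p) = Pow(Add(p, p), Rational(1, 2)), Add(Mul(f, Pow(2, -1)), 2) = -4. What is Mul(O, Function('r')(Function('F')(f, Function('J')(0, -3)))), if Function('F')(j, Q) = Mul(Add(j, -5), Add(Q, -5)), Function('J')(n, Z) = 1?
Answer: Mul(1120, Pow(34, Rational(1, 2))) ≈ 6530.7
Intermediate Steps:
f = -12 (f = Add(-4, Mul(2, -4)) = Add(-4, -8) = -12)
Function('F')(j, Q) = Mul(Add(-5, Q), Add(-5, j)) (Function('F')(j, Q) = Mul(Add(-5, j), Add(-5, Q)) = Mul(Add(-5, Q), Add(-5, j)))
Function('r')(p) = Mul(Pow(2, Rational(1, 2)), Pow(p, Rational(1, 2))) (Function('r')(p) = Pow(Mul(2, p), Rational(1, 2)) = Mul(Pow(2, Rational(1, 2)), Pow(p, Rational(1, 2))))
O = 560 (O = Mul(2, Add(Add(-236, 263), 253)) = Mul(2, Add(27, 253)) = Mul(2, 280) = 560)
Mul(O, Function('r')(Function('F')(f, Function('J')(0, -3)))) = Mul(560, Mul(Pow(2, Rational(1, 2)), Pow(Add(25, Mul(-5, 1), Mul(-5, -12), Mul(1, -12)), Rational(1, 2)))) = Mul(560, Mul(Pow(2, Rational(1, 2)), Pow(Add(25, -5, 60, -12), Rational(1, 2)))) = Mul(560, Mul(Pow(2, Rational(1, 2)), Pow(68, Rational(1, 2)))) = Mul(560, Mul(Pow(2, Rational(1, 2)), Mul(2, Pow(17, Rational(1, 2))))) = Mul(560, Mul(2, Pow(34, Rational(1, 2)))) = Mul(1120, Pow(34, Rational(1, 2)))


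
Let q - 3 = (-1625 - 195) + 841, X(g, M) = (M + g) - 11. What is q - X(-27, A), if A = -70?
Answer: -868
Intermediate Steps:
X(g, M) = -11 + M + g
q = -976 (q = 3 + ((-1625 - 195) + 841) = 3 + (-1820 + 841) = 3 - 979 = -976)
q - X(-27, A) = -976 - (-11 - 70 - 27) = -976 - 1*(-108) = -976 + 108 = -868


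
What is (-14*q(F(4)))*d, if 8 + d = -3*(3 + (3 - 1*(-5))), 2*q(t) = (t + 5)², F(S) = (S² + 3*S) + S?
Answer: 392903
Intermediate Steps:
F(S) = S² + 4*S
q(t) = (5 + t)²/2 (q(t) = (t + 5)²/2 = (5 + t)²/2)
d = -41 (d = -8 - 3*(3 + (3 - 1*(-5))) = -8 - 3*(3 + (3 + 5)) = -8 - 3*(3 + 8) = -8 - 3*11 = -8 - 33 = -41)
(-14*q(F(4)))*d = -7*(5 + 4*(4 + 4))²*(-41) = -7*(5 + 4*8)²*(-41) = -7*(5 + 32)²*(-41) = -7*37²*(-41) = -7*1369*(-41) = -14*1369/2*(-41) = -9583*(-41) = 392903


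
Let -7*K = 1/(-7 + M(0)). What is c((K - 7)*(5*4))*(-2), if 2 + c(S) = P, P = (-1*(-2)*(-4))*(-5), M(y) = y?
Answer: -76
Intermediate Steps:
K = 1/49 (K = -1/(7*(-7 + 0)) = -⅐/(-7) = -⅐*(-⅐) = 1/49 ≈ 0.020408)
P = 40 (P = (2*(-4))*(-5) = -8*(-5) = 40)
c(S) = 38 (c(S) = -2 + 40 = 38)
c((K - 7)*(5*4))*(-2) = 38*(-2) = -76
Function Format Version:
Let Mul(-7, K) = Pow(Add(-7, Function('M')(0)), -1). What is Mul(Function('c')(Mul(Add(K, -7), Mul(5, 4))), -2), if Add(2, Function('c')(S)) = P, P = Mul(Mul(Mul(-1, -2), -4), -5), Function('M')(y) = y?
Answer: -76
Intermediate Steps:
K = Rational(1, 49) (K = Mul(Rational(-1, 7), Pow(Add(-7, 0), -1)) = Mul(Rational(-1, 7), Pow(-7, -1)) = Mul(Rational(-1, 7), Rational(-1, 7)) = Rational(1, 49) ≈ 0.020408)
P = 40 (P = Mul(Mul(2, -4), -5) = Mul(-8, -5) = 40)
Function('c')(S) = 38 (Function('c')(S) = Add(-2, 40) = 38)
Mul(Function('c')(Mul(Add(K, -7), Mul(5, 4))), -2) = Mul(38, -2) = -76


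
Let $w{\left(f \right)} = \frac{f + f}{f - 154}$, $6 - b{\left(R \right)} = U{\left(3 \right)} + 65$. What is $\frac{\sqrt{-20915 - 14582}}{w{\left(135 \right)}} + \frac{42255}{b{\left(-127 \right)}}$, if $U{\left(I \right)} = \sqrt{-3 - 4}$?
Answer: $\frac{- 1121 \sqrt{35497} + 11408850 i - 133 i \sqrt{5071}}{270 \left(\sqrt{7} - 59 i\right)} \approx -714.75 + 18.793 i$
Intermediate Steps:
$U{\left(I \right)} = i \sqrt{7}$ ($U{\left(I \right)} = \sqrt{-7} = i \sqrt{7}$)
$b{\left(R \right)} = -59 - i \sqrt{7}$ ($b{\left(R \right)} = 6 - \left(i \sqrt{7} + 65\right) = 6 - \left(65 + i \sqrt{7}\right) = -59 - i \sqrt{7}$)
$w{\left(f \right)} = \frac{2 f}{-154 + f}$
$\frac{\sqrt{-20915 - 14582}}{w{\left(135 \right)}} + \frac{42255}{b{\left(-127 \right)}} = \frac{\sqrt{-20915 - 14582}}{2 \cdot 135 \frac{1}{-154 + 135}} + \frac{42255}{-59 - i \sqrt{7}} = \frac{\sqrt{-35497}}{2 \cdot 135 \frac{1}{-19}} + \frac{42255}{-59 - i \sqrt{7}} = \frac{i \sqrt{35497}}{2 \cdot 135 \left(- \frac{1}{19}\right)} + \frac{42255}{-59 - i \sqrt{7}} = \frac{i \sqrt{35497}}{- \frac{270}{19}} + \frac{42255}{-59 - i \sqrt{7}} = i \sqrt{35497} \left(- \frac{19}{270}\right) + \frac{42255}{-59 - i \sqrt{7}} = - \frac{19 i \sqrt{35497}}{270} + \frac{42255}{-59 - i \sqrt{7}} = \frac{42255}{-59 - i \sqrt{7}} - \frac{19 i \sqrt{35497}}{270}$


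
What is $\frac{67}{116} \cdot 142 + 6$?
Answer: $\frac{5105}{58} \approx 88.017$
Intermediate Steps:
$\frac{67}{116} \cdot 142 + 6 = \frac{4757}{58} + 6 = \frac{5105}{58}$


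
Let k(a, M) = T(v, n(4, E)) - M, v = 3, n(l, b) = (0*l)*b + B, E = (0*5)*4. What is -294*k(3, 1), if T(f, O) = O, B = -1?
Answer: 588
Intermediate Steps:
E = 0 (E = 0*4 = 0)
n(l, b) = -1 (n(l, b) = (0*l)*b - 1 = 0*b - 1 = 0 - 1 = -1)
k(a, M) = -1 - M
-294*k(3, 1) = -294*(-1 - 1*1) = -294*(-1 - 1) = -294*(-2) = 588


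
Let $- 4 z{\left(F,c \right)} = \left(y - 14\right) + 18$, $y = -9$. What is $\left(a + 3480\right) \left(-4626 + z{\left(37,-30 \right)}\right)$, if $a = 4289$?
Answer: $- \frac{143718731}{4} \approx -3.593 \cdot 10^{7}$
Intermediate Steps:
$z{\left(F,c \right)} = \frac{5}{4}$ ($z{\left(F,c \right)} = - \frac{\left(-9 - 14\right) + 18}{4} = - \frac{-23 + 18}{4} = \left(- \frac{1}{4}\right) \left(-5\right) = \frac{5}{4}$)
$\left(a + 3480\right) \left(-4626 + z{\left(37,-30 \right)}\right) = \left(4289 + 3480\right) \left(-4626 + \frac{5}{4}\right) = 7769 \left(- \frac{18499}{4}\right) = - \frac{143718731}{4}$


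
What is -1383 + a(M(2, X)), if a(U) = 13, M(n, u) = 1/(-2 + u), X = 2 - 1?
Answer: -1370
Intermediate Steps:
X = 1
-1383 + a(M(2, X)) = -1383 + 13 = -1370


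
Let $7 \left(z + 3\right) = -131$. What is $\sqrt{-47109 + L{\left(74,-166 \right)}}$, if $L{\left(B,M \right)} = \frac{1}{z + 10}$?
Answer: $\frac{i \sqrt{316761490}}{82} \approx 217.05 i$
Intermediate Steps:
$z = - \frac{152}{7}$ ($z = -3 + \frac{1}{7} \left(-131\right) = -3 - \frac{131}{7} = - \frac{152}{7} \approx -21.714$)
$L{\left(B,M \right)} = - \frac{7}{82}$ ($L{\left(B,M \right)} = \frac{1}{- \frac{152}{7} + 10} = \frac{1}{- \frac{82}{7}} = - \frac{7}{82}$)
$\sqrt{-47109 + L{\left(74,-166 \right)}} = \sqrt{-47109 - \frac{7}{82}} = \sqrt{- \frac{3862945}{82}} = \frac{i \sqrt{316761490}}{82}$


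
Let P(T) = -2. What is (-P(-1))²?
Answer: 4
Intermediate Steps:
(-P(-1))² = (-1*(-2))² = 2² = 4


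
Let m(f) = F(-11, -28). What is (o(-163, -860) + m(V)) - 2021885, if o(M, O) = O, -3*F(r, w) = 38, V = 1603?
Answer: -6068273/3 ≈ -2.0228e+6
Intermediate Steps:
F(r, w) = -38/3 (F(r, w) = -⅓*38 = -38/3)
m(f) = -38/3
(o(-163, -860) + m(V)) - 2021885 = (-860 - 38/3) - 2021885 = -2618/3 - 2021885 = -6068273/3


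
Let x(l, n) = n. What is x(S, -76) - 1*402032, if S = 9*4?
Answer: -402108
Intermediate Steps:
S = 36
x(S, -76) - 1*402032 = -76 - 1*402032 = -76 - 402032 = -402108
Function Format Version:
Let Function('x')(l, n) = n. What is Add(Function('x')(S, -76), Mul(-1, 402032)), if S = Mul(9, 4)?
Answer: -402108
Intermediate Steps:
S = 36
Add(Function('x')(S, -76), Mul(-1, 402032)) = Add(-76, Mul(-1, 402032)) = Add(-76, -402032) = -402108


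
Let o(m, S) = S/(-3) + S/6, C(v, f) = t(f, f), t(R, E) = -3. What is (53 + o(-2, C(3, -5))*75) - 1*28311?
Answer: -56441/2 ≈ -28221.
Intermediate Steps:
C(v, f) = -3
o(m, S) = -S/6 (o(m, S) = S*(-⅓) + S*(⅙) = -S/3 + S/6 = -S/6)
(53 + o(-2, C(3, -5))*75) - 1*28311 = (53 - ⅙*(-3)*75) - 1*28311 = (53 + (½)*75) - 28311 = (53 + 75/2) - 28311 = 181/2 - 28311 = -56441/2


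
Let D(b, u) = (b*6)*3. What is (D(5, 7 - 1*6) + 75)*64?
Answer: 10560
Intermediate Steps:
D(b, u) = 18*b (D(b, u) = (6*b)*3 = 18*b)
(D(5, 7 - 1*6) + 75)*64 = (18*5 + 75)*64 = (90 + 75)*64 = 165*64 = 10560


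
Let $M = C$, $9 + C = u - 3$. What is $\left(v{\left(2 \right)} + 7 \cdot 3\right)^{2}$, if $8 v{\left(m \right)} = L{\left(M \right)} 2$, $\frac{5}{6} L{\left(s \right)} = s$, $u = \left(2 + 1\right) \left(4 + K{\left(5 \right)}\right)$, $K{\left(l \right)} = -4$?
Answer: $\frac{7569}{25} \approx 302.76$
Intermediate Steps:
$u = 0$ ($u = \left(2 + 1\right) \left(4 - 4\right) = 3 \cdot 0 = 0$)
$C = -12$ ($C = -9 + \left(0 - 3\right) = -9 - 3 = -12$)
$M = -12$
$L{\left(s \right)} = \frac{6 s}{5}$
$v{\left(m \right)} = - \frac{18}{5}$ ($v{\left(m \right)} = \frac{\frac{6}{5} \left(-12\right) 2}{8} = \frac{\left(- \frac{72}{5}\right) 2}{8} = \frac{1}{8} \left(- \frac{144}{5}\right) = - \frac{18}{5}$)
$\left(v{\left(2 \right)} + 7 \cdot 3\right)^{2} = \left(- \frac{18}{5} + 7 \cdot 3\right)^{2} = \left(- \frac{18}{5} + 21\right)^{2} = \left(\frac{87}{5}\right)^{2} = \frac{7569}{25}$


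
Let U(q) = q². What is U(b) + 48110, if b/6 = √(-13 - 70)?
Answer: 45122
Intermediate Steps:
b = 6*I*√83 (b = 6*√(-13 - 70) = 6*√(-83) = 6*(I*√83) = 6*I*√83 ≈ 54.663*I)
U(b) + 48110 = (6*I*√83)² + 48110 = -2988 + 48110 = 45122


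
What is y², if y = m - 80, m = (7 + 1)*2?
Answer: 4096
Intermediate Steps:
m = 16 (m = 8*2 = 16)
y = -64 (y = 16 - 80 = -64)
y² = (-64)² = 4096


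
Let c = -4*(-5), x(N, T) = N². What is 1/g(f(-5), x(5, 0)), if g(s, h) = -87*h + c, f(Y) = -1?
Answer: -1/2155 ≈ -0.00046404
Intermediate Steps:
c = 20
g(s, h) = 20 - 87*h (g(s, h) = -87*h + 20 = 20 - 87*h)
1/g(f(-5), x(5, 0)) = 1/(20 - 87*5²) = 1/(20 - 87*25) = 1/(20 - 2175) = 1/(-2155) = -1/2155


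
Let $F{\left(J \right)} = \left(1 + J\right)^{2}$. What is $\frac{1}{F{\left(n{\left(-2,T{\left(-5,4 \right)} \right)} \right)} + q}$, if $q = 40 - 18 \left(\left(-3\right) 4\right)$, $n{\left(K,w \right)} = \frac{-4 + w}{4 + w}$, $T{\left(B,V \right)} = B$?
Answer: $\frac{1}{356} \approx 0.002809$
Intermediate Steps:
$n{\left(K,w \right)} = \frac{-4 + w}{4 + w}$
$q = 256$ ($q = 40 - -216 = 40 + 216 = 256$)
$\frac{1}{F{\left(n{\left(-2,T{\left(-5,4 \right)} \right)} \right)} + q} = \frac{1}{\left(1 + \frac{-4 - 5}{4 - 5}\right)^{2} + 256} = \frac{1}{\left(1 + \frac{1}{-1} \left(-9\right)\right)^{2} + 256} = \frac{1}{\left(1 - -9\right)^{2} + 256} = \frac{1}{\left(1 + 9\right)^{2} + 256} = \frac{1}{10^{2} + 256} = \frac{1}{100 + 256} = \frac{1}{356}$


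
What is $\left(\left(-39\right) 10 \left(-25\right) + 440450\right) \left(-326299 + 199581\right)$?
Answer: $-57048443600$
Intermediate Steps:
$\left(\left(-39\right) 10 \left(-25\right) + 440450\right) \left(-326299 + 199581\right) = \left(\left(-390\right) \left(-25\right) + 440450\right) \left(-126718\right) = \left(9750 + 440450\right) \left(-126718\right) = 450200 \left(-126718\right) = -57048443600$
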